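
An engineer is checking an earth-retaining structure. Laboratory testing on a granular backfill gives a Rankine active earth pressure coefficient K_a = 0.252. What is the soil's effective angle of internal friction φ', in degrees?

36.7°

K_a = tan²(45° − φ/2) ⇒ 45° − φ/2 = arctan(√0.252) = 26.66°.
φ = 2(45° − 26.66°) = 36.69°.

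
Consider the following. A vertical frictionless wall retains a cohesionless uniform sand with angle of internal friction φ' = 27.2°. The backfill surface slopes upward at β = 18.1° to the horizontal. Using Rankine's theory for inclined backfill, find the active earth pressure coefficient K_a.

K_a = cos β · (cos β − √(cos²β − cos²φ)) / (cos β + √(cos²β − cos²φ)).
cos β = 0.9505, cos φ = 0.8894, √(cos²β − cos²φ) = 0.3353.
K_a = 0.9505 × (0.9505 − 0.3353)/(0.9505 + 0.3353) = 0.4548.

0.455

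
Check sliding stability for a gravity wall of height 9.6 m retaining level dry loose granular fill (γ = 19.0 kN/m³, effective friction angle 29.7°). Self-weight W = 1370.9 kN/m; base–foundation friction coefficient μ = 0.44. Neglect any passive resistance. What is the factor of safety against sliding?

K_a = tan²(45° − 29.7°/2) = 0.3374.
P_a = ½K_aγH² = 0.5×0.3374×19.0×9.6² = 295.4 kN/m, acting at H/3 = 3.200 m above the base.
FS_sliding = μW / P_a = 0.44×1370.9 / 295.4 = 2.042.

2.04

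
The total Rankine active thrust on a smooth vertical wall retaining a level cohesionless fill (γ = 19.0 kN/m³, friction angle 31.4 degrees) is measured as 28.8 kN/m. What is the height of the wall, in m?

3.10 m

K_a = 0.3149. P_a = ½ K_a γ H² ⇒ H = √(2P_a/(K_a γ)).
H = √(2×28.8/(0.3149×19.0)) = 3.103 m.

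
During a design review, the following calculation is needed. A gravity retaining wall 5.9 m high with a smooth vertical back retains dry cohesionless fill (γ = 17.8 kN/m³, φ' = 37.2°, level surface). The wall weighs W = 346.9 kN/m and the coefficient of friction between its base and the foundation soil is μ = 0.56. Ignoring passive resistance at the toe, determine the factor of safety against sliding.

2.54

K_a = tan²(45° − 37.2°/2) = 0.2464.
P_a = ½K_aγH² = 0.5×0.2464×17.8×5.9² = 76.34 kN/m, acting at H/3 = 1.967 m above the base.
FS_sliding = μW / P_a = 0.56×346.9 / 76.34 = 2.545.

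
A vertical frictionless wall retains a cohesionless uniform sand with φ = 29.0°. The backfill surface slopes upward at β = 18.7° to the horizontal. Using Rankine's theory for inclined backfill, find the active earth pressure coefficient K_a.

K_a = cos β · (cos β − √(cos²β − cos²φ)) / (cos β + √(cos²β − cos²φ)).
cos β = 0.9472, cos φ = 0.8746, √(cos²β − cos²φ) = 0.3637.
K_a = 0.9472 × (0.9472 − 0.3637)/(0.9472 + 0.3637) = 0.4217.

0.422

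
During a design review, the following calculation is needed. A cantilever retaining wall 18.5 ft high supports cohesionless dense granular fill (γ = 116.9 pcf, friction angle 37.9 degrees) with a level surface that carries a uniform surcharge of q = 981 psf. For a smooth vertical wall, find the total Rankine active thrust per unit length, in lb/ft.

K_a = tan²(45° − φ/2) = 0.2389.
Soil triangle: ½ K_a γ H² = 0.5×0.2389×116.9×18.5² = 4780 lb/ft.
Surcharge rectangle: K_a q H = 0.2389×981×18.5 = 4336 lb/ft.
Total = 4780 + 4336 = 9116 lb/ft.

9120 lb/ft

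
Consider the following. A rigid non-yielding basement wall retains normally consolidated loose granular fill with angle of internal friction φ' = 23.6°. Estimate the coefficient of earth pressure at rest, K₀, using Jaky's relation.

K₀ = 1 − sin φ' = 1 − sin 23.6° = 0.5997.

0.600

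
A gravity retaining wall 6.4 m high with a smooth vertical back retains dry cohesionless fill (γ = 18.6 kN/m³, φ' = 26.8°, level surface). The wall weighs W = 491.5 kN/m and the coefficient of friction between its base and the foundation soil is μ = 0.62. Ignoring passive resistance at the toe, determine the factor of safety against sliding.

2.11

K_a = tan²(45° − 26.8°/2) = 0.3785.
P_a = ½K_aγH² = 0.5×0.3785×18.6×6.4² = 144.2 kN/m, acting at H/3 = 2.133 m above the base.
FS_sliding = μW / P_a = 0.62×491.5 / 144.2 = 2.114.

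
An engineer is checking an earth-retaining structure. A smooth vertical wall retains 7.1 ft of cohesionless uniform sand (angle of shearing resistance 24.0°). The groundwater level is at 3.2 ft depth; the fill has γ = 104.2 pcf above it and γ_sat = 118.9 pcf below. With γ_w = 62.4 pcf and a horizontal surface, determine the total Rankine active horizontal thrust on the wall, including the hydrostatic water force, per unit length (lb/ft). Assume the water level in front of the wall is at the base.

K_a = tan²(45° − φ/2) = 0.4217.
γ' = 118.9 − 62.4 = 56.50 pcf. Depth below WT = 3.9 ft.
σ'_h at WT = K_a γ d_w = 140.6 psf; at base = 140.6 + K_a γ' × 3.9 = 233.5 psf.
P₁ (0–3.2 ft) = ½×140.6×3.2 = 225.0. P₂ (3.2–7.1 ft) = ½(140.6+233.5)×3.9 = 729.6.
P_w = ½ γ_w h₂² = 0.5×62.4×3.9² = 474.6. Total = 225.0+729.6+474.6 = 1429 lb/ft.

1430 lb/ft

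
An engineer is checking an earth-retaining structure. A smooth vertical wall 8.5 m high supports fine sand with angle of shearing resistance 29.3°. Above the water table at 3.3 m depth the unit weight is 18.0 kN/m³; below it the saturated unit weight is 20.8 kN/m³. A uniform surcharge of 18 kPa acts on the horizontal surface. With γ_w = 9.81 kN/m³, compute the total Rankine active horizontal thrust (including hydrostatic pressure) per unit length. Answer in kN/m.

376 kN/m

K_a = tan²(45° − φ/2) = 0.3428.
γ' = 20.8 − 9.81 = 10.99 kN/m³. h₂ = H − d_w = 5.2 m.
σ'_h: at surface K_a·q = 6.171; at WT K_a(q+γd_w) = 26.54; at base K_a(q+γd_w+γ'h₂) = 46.13 kPa.
P₁ = ½(6.171+26.54)×3.3 = 53.97; P₂ = ½(26.54+46.13)×5.2 = 188.9; P_w = ½γ_w h₂² = 132.6.
Total = 53.97+188.9+132.6 = 375.5 kN/m.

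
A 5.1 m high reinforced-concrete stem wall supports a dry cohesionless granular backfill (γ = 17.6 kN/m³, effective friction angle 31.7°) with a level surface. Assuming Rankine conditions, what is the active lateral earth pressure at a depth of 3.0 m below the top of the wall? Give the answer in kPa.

K_a = (1 − sin φ)/(1 + sin φ) = 0.3111.
σ_h = K_a γ z = 0.3111 × 17.6 × 3.0 = 16.42 kPa.

16.4 kPa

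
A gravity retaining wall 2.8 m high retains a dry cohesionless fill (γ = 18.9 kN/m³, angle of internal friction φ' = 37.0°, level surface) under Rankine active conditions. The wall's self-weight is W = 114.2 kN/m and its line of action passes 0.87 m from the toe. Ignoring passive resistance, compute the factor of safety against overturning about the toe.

5.78

K_a = tan²(45° − 37.0°/2) = 0.2486.
P_a = ½K_aγH² = 0.5×0.2486×18.9×2.8² = 18.42 kN/m, acting at H/3 = 0.9333 m above the base.
Overturning moment M_o = P_a × H/3 = 18.42 × 0.9333 = 17.19.
Resisting moment M_r = W × 0.87 = 114.2 × 0.87 = 99.35.
FS_overturning = M_r/M_o = 99.35/17.19 = 5.780.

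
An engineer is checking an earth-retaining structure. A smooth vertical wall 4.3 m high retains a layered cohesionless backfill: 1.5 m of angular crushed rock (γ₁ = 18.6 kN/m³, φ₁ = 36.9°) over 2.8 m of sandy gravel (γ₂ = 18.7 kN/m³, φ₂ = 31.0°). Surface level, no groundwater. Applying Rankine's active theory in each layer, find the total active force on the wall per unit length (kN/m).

53.7 kN/m

K_a1 = tan²(45°−36.9°/2) = 0.2497; K_a2 = tan²(45°−31.0°/2) = 0.3201.
Layer 1: σ at base = K_a1 γ₁ h₁ = 6.966 kPa; P₁ = ½×6.966×1.5 = 5.224.
Layer 2: σ_v at top = γ₁h₁ = 27.90; σ_h top = K_a2×27.90 = 8.931; σ_h base = K_a2×(27.90+18.7×2.8) = 25.69.
P₂ = ½(8.931+25.69)×2.8 = 48.47. Total P_a = 5.224+48.47 = 53.70 kN/m.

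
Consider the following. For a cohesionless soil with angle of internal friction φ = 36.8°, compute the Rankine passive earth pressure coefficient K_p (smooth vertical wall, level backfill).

3.99

K_p = (1 + sin φ)/(1 − sin φ) = tan²(45° + 36.8°/2) = 3.988.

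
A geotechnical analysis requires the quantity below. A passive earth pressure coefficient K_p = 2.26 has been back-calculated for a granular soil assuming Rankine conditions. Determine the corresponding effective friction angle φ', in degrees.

K_p = (1+sin φ)/(1−sin φ) ⇒ sin φ = (K_p − 1)/(K_p + 1) = 0.3865.
φ = arcsin(0.3865) = 22.74°.

22.7°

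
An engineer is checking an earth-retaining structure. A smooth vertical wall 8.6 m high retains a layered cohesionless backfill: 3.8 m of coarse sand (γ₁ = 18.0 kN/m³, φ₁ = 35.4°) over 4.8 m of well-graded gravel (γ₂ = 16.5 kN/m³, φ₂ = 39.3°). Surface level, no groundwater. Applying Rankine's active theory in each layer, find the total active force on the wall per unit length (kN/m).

K_a1 = tan²(45°−35.4°/2) = 0.2664; K_a2 = tan²(45°−39.3°/2) = 0.2245.
Layer 1: σ at base = K_a1 γ₁ h₁ = 18.22 kPa; P₁ = ½×18.22×3.8 = 34.62.
Layer 2: σ_v at top = γ₁h₁ = 68.40; σ_h top = K_a2×68.40 = 15.35; σ_h base = K_a2×(68.40+16.5×4.8) = 33.13.
P₂ = ½(15.35+33.13)×4.8 = 116.4. Total P_a = 34.62+116.4 = 151.0 kN/m.

151 kN/m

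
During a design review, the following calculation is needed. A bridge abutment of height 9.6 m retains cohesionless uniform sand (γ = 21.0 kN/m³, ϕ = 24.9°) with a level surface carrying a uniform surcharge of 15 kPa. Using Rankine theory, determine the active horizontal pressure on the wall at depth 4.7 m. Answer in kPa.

46.3 kPa

K_a = (1 − sin φ)/(1 + sin φ) = 0.4074.
σ_v = γz + q = 21.0 × 4.7 + 15 = 113.7 kPa.
σ_h = K_a σ_v = 0.4074 × 113.7 = 46.32 kPa.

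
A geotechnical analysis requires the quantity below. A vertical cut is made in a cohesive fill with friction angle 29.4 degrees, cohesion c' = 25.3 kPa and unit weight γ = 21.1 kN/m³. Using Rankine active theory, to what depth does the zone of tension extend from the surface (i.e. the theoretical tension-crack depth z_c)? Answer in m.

4.10 m

K_a = tan²(45° − 29.4°/2) = 0.3415; √K_a = 0.5844.
The active pressure is zero where K_a γ z = 2c√K_a, so z_c = 2c/(γ√K_a) = 2×25.3/(21.1×0.5844) = 4.104 m.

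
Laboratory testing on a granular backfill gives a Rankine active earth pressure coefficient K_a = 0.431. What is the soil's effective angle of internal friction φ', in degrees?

23.4°

K_a = tan²(45° − φ/2) ⇒ 45° − φ/2 = arctan(√0.431) = 33.29°.
φ = 2(45° − 33.29°) = 23.43°.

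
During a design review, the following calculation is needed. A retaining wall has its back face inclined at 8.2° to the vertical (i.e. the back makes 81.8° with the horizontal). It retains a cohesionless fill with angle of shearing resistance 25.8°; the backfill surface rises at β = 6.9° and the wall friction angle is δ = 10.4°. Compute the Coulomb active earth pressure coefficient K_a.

K_a = sin²(α+φ) / [sin²α · sin(α−δ) · (1 + √{sin(φ+δ)sin(φ−β) / (sin(α−δ)sin(α+β))})²].
With α = 81.8°, φ = 25.8°, δ = 10.4°, β = 6.9°: K_a = 0.4658.

0.466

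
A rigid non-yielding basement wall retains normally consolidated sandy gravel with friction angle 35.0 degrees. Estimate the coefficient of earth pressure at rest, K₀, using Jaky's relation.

0.426

K₀ = 1 − sin φ' = 1 − sin 35.0° = 0.4264.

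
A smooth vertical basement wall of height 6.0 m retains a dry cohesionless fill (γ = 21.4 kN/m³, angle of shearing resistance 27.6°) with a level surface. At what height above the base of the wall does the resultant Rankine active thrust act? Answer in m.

K_a = 0.3668.
The pressure distribution is triangular, so the resultant acts at H/3 above the base = 6.0/3 = 2.000 m.

2.00 m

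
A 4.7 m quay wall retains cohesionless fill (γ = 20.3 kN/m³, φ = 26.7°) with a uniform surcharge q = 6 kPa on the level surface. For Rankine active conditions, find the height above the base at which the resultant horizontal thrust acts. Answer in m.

1.65 m

K_a = 0.3800.
Triangular part P₁ = ½K_aγH² = 85.19 at H/3 = 1.567 m; rectangular part P₂ = K_a q H = 10.71 at H/2 = 2.350 m.
ȳ = (P₁·1.567 + P₂·2.350)/(P₁+P₂) = 1.654 m.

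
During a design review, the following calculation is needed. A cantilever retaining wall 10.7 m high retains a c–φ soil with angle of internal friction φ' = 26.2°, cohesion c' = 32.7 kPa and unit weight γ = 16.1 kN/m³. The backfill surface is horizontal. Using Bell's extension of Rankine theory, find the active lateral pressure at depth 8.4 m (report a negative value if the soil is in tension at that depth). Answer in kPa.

K_a = (1 − sin φ)/(1 + sin φ) = 0.3874.
σ_a = K_a γ z − 2c√K_a = 0.3874×16.1×8.4 − 2×32.7×0.6224 = 11.69 kPa.

11.7 kPa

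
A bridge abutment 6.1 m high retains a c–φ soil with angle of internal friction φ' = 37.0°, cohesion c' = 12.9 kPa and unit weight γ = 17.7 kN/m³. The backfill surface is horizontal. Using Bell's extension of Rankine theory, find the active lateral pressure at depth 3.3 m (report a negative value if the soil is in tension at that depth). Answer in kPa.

K_a = (1 − sin φ)/(1 + sin φ) = 0.2486.
σ_a = K_a γ z − 2c√K_a = 0.2486×17.7×3.3 − 2×12.9×0.4986 = 1.656 kPa.

1.66 kPa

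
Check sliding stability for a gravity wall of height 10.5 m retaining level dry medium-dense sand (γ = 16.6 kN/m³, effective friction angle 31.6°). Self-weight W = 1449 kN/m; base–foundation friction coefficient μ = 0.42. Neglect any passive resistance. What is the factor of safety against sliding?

2.13

K_a = tan²(45° − 31.6°/2) = 0.3123.
P_a = ½K_aγH² = 0.5×0.3123×16.6×10.5² = 285.8 kN/m, acting at H/3 = 3.500 m above the base.
FS_sliding = μW / P_a = 0.42×1449 / 285.8 = 2.129.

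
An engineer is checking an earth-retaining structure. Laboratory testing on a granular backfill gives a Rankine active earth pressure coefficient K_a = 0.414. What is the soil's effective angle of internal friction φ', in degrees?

K_a = tan²(45° − φ/2) ⇒ 45° − φ/2 = arctan(√0.414) = 32.76°.
φ = 2(45° − 32.76°) = 24.48°.

24.5°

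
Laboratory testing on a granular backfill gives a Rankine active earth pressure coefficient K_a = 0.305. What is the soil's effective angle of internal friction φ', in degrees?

K_a = tan²(45° − φ/2) ⇒ 45° − φ/2 = arctan(√0.305) = 28.91°.
φ = 2(45° − 28.91°) = 32.18°.

32.2°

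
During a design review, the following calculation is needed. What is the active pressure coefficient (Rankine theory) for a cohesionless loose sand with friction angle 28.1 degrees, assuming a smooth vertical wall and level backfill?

K_a = tan²(45° − φ/2) = tan²(30.95°) = 0.3596.

0.360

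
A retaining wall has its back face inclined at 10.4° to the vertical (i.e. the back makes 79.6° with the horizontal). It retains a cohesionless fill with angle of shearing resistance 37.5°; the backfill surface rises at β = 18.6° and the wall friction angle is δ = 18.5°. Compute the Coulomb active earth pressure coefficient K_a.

0.386

K_a = sin²(α+φ) / [sin²α · sin(α−δ) · (1 + √{sin(φ+δ)sin(φ−β) / (sin(α−δ)sin(α+β))})²].
With α = 79.6°, φ = 37.5°, δ = 18.5°, β = 18.6°: K_a = 0.3861.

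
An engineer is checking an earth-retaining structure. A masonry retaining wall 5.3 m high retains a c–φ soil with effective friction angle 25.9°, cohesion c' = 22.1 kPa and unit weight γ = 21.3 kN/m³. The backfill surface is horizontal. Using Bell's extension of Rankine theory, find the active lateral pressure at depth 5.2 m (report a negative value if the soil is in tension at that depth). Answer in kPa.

K_a = (1 − sin φ)/(1 + sin φ) = 0.3920.
σ_a = K_a γ z − 2c√K_a = 0.3920×21.3×5.2 − 2×22.1×0.6261 = 15.74 kPa.

15.7 kPa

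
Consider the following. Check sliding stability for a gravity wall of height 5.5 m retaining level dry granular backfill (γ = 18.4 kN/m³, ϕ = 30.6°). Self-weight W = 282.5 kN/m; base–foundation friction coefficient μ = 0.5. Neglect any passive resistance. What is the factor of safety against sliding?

1.56

K_a = tan²(45° − 30.6°/2) = 0.3253.
P_a = ½K_aγH² = 0.5×0.3253×18.4×5.5² = 90.54 kN/m, acting at H/3 = 1.833 m above the base.
FS_sliding = μW / P_a = 0.5×282.5 / 90.54 = 1.560.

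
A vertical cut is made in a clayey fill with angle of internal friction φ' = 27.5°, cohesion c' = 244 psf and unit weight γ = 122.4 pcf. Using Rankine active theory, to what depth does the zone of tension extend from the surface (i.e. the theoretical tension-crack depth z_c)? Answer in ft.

K_a = tan²(45° − 27.5°/2) = 0.3682; √K_a = 0.6068.
The active pressure is zero where K_a γ z = 2c√K_a, so z_c = 2c/(γ√K_a) = 2×244/(122.4×0.6068) = 6.570 ft.

6.57 ft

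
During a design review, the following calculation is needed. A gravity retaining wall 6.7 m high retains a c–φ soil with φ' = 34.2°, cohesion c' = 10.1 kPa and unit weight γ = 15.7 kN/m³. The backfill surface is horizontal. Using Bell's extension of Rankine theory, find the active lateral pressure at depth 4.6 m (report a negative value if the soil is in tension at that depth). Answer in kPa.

9.55 kPa

K_a = (1 − sin φ)/(1 + sin φ) = 0.2803.
σ_a = K_a γ z − 2c√K_a = 0.2803×15.7×4.6 − 2×10.1×0.5295 = 9.551 kPa.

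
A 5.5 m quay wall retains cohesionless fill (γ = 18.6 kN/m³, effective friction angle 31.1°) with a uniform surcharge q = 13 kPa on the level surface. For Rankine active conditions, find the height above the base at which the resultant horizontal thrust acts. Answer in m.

K_a = 0.3188.
Triangular part P₁ = ½K_aγH² = 89.69 at H/3 = 1.833 m; rectangular part P₂ = K_a q H = 22.79 at H/2 = 2.750 m.
ȳ = (P₁·1.833 + P₂·2.750)/(P₁+P₂) = 2.019 m.

2.02 m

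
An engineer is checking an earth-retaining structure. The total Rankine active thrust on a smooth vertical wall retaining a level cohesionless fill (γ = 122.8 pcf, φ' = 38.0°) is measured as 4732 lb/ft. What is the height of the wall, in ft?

18.0 ft

K_a = 0.2379. P_a = ½ K_a γ H² ⇒ H = √(2P_a/(K_a γ)).
H = √(2×4732/(0.2379×122.8)) = 18.00 ft.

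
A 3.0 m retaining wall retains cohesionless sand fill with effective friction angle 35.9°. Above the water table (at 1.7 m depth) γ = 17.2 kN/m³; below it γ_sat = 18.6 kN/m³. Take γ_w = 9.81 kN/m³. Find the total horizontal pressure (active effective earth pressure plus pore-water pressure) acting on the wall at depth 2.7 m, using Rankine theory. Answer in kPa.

K_a = (1 − sin φ)/(1 + sin φ) = 0.2607.
γ' = 18.6 − 9.81 = 8.790 kN/m³.
Effective vertical stress at 2.7 m: σ'_v = 17.2×1.7 + 8.790×1.00 = 38.03 kPa.
σ'_h = K_a σ'_v = 0.2607 × 38.03 = 9.916 kPa; u = γ_w × 1.00 = 9.810 kPa.
Total σ_h = 9.916 + 9.810 = 19.73 kPa.

19.7 kPa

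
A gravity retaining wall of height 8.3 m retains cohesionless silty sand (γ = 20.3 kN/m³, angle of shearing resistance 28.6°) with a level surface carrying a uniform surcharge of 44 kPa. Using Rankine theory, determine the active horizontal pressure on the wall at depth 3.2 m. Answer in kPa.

38.4 kPa

K_a = (1 − sin φ)/(1 + sin φ) = 0.3525.
σ_v = γz + q = 20.3 × 3.2 + 44 = 109.0 kPa.
σ_h = K_a σ_v = 0.3525 × 109.0 = 38.41 kPa.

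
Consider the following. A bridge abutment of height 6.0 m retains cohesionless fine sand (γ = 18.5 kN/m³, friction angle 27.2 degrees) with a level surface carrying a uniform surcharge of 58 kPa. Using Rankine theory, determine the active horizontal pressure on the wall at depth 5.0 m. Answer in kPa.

K_a = (1 − sin φ)/(1 + sin φ) = 0.3726.
σ_v = γz + q = 18.5 × 5.0 + 58 = 150.5 kPa.
σ_h = K_a σ_v = 0.3726 × 150.5 = 56.07 kPa.

56.1 kPa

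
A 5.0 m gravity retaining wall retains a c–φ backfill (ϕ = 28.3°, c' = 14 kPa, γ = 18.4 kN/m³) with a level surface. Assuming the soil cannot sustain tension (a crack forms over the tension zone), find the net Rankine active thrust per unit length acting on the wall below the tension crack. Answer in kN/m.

K_a = 0.3568; √K_a = 0.5973.
Tension-crack depth z_c = 2c/(γ√K_a) = 2×14/(18.4×0.5973) = 2.548 m.
σ_a at base = K_a γ H − 2c√K_a = 0.3568×18.4×5.0 − 2×14×0.5973 = 16.10 kPa.
P_a = ½ × 16.10 × (H − z_c) = 0.5×16.10×2.452 = 19.74 kN/m.

19.7 kN/m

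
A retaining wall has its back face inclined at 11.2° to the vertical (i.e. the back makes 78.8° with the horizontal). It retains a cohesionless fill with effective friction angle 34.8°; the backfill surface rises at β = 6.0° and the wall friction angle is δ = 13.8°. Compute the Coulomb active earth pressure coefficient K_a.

K_a = sin²(α+φ) / [sin²α · sin(α−δ) · (1 + √{sin(φ+δ)sin(φ−β) / (sin(α−δ)sin(α+β))})²].
With α = 78.8°, φ = 34.8°, δ = 13.8°, β = 6.0°: K_a = 0.3612.

0.361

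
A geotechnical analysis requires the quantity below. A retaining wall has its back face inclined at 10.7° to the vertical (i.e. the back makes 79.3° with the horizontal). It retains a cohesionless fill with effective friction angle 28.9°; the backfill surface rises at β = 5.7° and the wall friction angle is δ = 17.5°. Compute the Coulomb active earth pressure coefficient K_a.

0.430

K_a = sin²(α+φ) / [sin²α · sin(α−δ) · (1 + √{sin(φ+δ)sin(φ−β) / (sin(α−δ)sin(α+β))})²].
With α = 79.3°, φ = 28.9°, δ = 17.5°, β = 5.7°: K_a = 0.4302.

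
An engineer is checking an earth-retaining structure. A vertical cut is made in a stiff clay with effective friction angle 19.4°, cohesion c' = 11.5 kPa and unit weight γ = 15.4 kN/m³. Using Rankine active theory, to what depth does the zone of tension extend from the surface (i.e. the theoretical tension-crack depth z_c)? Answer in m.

2.11 m

K_a = tan²(45° − 19.4°/2) = 0.5013; √K_a = 0.7080.
The active pressure is zero where K_a γ z = 2c√K_a, so z_c = 2c/(γ√K_a) = 2×11.5/(15.4×0.7080) = 2.109 m.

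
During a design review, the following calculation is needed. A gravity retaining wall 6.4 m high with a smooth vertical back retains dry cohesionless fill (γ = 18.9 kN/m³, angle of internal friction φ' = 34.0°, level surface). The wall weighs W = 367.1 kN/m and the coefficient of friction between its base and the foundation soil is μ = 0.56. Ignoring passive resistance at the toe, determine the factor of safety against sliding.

K_a = tan²(45° − 34.0°/2) = 0.2827.
P_a = ½K_aγH² = 0.5×0.2827×18.9×6.4² = 109.4 kN/m, acting at H/3 = 2.133 m above the base.
FS_sliding = μW / P_a = 0.56×367.1 / 109.4 = 1.879.

1.88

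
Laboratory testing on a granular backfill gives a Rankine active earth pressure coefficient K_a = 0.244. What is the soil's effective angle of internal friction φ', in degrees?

K_a = tan²(45° − φ/2) ⇒ 45° − φ/2 = arctan(√0.244) = 26.29°.
φ = 2(45° − 26.29°) = 37.42°.

37.4°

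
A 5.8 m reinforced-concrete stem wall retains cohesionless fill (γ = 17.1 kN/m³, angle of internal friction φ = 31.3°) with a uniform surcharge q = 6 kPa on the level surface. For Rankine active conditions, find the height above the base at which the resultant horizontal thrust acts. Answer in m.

2.04 m

K_a = 0.3162.
Triangular part P₁ = ½K_aγH² = 90.95 at H/3 = 1.933 m; rectangular part P₂ = K_a q H = 11.00 at H/2 = 2.900 m.
ȳ = (P₁·1.933 + P₂·2.900)/(P₁+P₂) = 2.038 m.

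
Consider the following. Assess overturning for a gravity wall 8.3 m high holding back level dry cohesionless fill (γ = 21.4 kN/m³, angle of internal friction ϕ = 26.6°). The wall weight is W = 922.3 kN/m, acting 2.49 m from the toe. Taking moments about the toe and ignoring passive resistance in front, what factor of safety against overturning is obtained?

2.95

K_a = tan²(45° − 26.6°/2) = 0.3814.
P_a = ½K_aγH² = 0.5×0.3814×21.4×8.3² = 281.2 kN/m, acting at H/3 = 2.767 m above the base.
Overturning moment M_o = P_a × H/3 = 281.2 × 2.767 = 777.9.
Resisting moment M_r = W × 2.49 = 922.3 × 2.49 = 2297.
FS_overturning = M_r/M_o = 2297/777.9 = 2.952.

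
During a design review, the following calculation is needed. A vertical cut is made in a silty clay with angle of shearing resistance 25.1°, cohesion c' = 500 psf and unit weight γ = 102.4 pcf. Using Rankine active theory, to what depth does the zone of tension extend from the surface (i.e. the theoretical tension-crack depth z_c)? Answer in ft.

15.4 ft

K_a = tan²(45° − 25.1°/2) = 0.4043; √K_a = 0.6358.
The active pressure is zero where K_a γ z = 2c√K_a, so z_c = 2c/(γ√K_a) = 2×500/(102.4×0.6358) = 15.36 ft.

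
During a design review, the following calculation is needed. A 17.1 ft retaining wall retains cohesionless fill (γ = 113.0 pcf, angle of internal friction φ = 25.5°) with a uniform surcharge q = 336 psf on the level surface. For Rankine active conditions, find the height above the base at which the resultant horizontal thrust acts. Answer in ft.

K_a = 0.3981.
Triangular part P₁ = ½K_aγH² = 6577 at H/3 = 5.700 ft; rectangular part P₂ = K_a q H = 2287 at H/2 = 8.550 ft.
ȳ = (P₁·5.700 + P₂·8.550)/(P₁+P₂) = 6.435 ft.

6.44 ft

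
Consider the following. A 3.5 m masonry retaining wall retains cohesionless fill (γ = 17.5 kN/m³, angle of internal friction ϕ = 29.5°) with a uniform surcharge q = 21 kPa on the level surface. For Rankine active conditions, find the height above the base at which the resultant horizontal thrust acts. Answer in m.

K_a = 0.3401.
Triangular part P₁ = ½K_aγH² = 36.45 at H/3 = 1.167 m; rectangular part P₂ = K_a q H = 25.00 at H/2 = 1.750 m.
ȳ = (P₁·1.167 + P₂·1.750)/(P₁+P₂) = 1.404 m.

1.40 m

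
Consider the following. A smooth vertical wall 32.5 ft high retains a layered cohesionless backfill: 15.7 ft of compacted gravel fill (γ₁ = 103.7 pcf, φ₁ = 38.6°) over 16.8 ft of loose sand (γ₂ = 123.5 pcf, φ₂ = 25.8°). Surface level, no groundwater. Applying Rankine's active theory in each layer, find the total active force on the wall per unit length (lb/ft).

20600 lb/ft

K_a1 = tan²(45°−38.6°/2) = 0.2316; K_a2 = tan²(45°−25.8°/2) = 0.3935.
Layer 1: σ at base = K_a1 γ₁ h₁ = 377.1 psf; P₁ = ½×377.1×15.7 = 2960.
Layer 2: σ_v at top = γ₁h₁ = 1628; σ_h top = K_a2×1628 = 640.7; σ_h base = K_a2×(1628+123.5×16.8) = 1457.
P₂ = ½(640.7+1457)×16.8 = 17620. Total P_a = 2960+17620 = 20580 lb/ft.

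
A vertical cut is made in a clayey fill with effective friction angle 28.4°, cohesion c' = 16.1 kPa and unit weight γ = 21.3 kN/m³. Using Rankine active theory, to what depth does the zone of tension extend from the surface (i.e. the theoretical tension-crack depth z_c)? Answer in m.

K_a = tan²(45° − 28.4°/2) = 0.3554; √K_a = 0.5961.
The active pressure is zero where K_a γ z = 2c√K_a, so z_c = 2c/(γ√K_a) = 2×16.1/(21.3×0.5961) = 2.536 m.

2.54 m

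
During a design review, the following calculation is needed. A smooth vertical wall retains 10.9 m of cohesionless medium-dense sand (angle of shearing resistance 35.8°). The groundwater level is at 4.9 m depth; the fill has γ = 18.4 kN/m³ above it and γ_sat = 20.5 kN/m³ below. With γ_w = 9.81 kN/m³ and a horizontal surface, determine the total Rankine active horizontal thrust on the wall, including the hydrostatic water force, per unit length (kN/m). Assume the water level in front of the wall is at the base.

426 kN/m

K_a = tan²(45° − φ/2) = 0.2619.
γ' = 20.5 − 9.81 = 10.69 kN/m³. Depth below WT = 6.0 m.
σ'_h at WT = K_a γ d_w = 23.61 kPa; at base = 23.61 + K_a γ' × 6.0 = 40.41 kPa.
P₁ (0–4.9 m) = ½×23.61×4.9 = 57.84. P₂ (4.9–10.9 m) = ½(23.61+40.41)×6.0 = 192.0.
P_w = ½ γ_w h₂² = 0.5×9.81×6.0² = 176.6. Total = 57.84+192.0+176.6 = 426.5 kN/m.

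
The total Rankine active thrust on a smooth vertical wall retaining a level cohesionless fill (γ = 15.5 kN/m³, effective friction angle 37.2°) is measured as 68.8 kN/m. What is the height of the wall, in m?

6.00 m

K_a = 0.2464. P_a = ½ K_a γ H² ⇒ H = √(2P_a/(K_a γ)).
H = √(2×68.8/(0.2464×15.5)) = 6.002 m.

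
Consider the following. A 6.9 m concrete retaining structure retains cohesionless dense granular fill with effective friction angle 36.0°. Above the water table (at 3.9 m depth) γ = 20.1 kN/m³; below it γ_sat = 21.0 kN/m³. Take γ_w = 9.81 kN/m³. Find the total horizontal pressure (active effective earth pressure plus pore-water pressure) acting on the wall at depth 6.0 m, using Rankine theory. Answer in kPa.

K_a = (1 − sin φ)/(1 + sin φ) = 0.2596.
γ' = 21.0 − 9.81 = 11.19 kN/m³.
Effective vertical stress at 6.0 m: σ'_v = 20.1×3.9 + 11.19×2.10 = 101.9 kPa.
σ'_h = K_a σ'_v = 0.2596 × 101.9 = 26.45 kPa; u = γ_w × 2.10 = 20.60 kPa.
Total σ_h = 26.45 + 20.60 = 47.05 kPa.

47.1 kPa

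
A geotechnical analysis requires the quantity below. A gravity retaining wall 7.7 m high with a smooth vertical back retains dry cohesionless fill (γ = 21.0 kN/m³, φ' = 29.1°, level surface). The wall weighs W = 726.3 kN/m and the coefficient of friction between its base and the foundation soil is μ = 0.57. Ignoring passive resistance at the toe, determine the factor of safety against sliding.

K_a = tan²(45° − 29.1°/2) = 0.3456.
P_a = ½K_aγH² = 0.5×0.3456×21.0×7.7² = 215.1 kN/m, acting at H/3 = 2.567 m above the base.
FS_sliding = μW / P_a = 0.57×726.3 / 215.1 = 1.924.

1.92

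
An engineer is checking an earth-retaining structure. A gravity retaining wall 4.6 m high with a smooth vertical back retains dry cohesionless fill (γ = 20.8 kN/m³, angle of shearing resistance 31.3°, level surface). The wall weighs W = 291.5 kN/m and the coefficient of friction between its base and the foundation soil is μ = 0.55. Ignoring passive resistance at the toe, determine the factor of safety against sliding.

2.30

K_a = tan²(45° − 31.3°/2) = 0.3162.
P_a = ½K_aγH² = 0.5×0.3162×20.8×4.6² = 69.59 kN/m, acting at H/3 = 1.533 m above the base.
FS_sliding = μW / P_a = 0.55×291.5 / 69.59 = 2.304.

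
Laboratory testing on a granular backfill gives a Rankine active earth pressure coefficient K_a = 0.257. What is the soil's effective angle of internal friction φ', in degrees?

K_a = tan²(45° − φ/2) ⇒ 45° − φ/2 = arctan(√0.257) = 26.88°.
φ = 2(45° − 26.88°) = 36.23°.

36.2°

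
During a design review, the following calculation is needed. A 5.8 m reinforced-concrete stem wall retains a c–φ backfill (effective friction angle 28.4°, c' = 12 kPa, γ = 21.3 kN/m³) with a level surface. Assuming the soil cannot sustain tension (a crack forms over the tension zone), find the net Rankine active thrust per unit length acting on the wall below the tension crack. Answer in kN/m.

K_a = 0.3554; √K_a = 0.5961.
Tension-crack depth z_c = 2c/(γ√K_a) = 2×12/(21.3×0.5961) = 1.890 m.
σ_a at base = K_a γ H − 2c√K_a = 0.3554×21.3×5.8 − 2×12×0.5961 = 29.59 kPa.
P_a = ½ × 29.59 × (H − z_c) = 0.5×29.59×3.910 = 57.85 kN/m.

57.9 kN/m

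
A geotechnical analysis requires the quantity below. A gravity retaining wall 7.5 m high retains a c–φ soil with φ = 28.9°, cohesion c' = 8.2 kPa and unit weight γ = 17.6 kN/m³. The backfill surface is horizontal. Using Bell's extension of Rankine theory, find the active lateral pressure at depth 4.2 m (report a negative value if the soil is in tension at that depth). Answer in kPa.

K_a = (1 − sin φ)/(1 + sin φ) = 0.3484.
σ_a = K_a γ z − 2c√K_a = 0.3484×17.6×4.2 − 2×8.2×0.5902 = 16.07 kPa.

16.1 kPa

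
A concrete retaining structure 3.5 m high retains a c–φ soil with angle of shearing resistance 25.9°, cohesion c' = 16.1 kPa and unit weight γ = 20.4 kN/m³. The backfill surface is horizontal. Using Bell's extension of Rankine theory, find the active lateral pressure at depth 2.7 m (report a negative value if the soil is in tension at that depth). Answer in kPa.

K_a = (1 − sin φ)/(1 + sin φ) = 0.3920.
σ_a = K_a γ z − 2c√K_a = 0.3920×20.4×2.7 − 2×16.1×0.6261 = 1.430 kPa.

1.43 kPa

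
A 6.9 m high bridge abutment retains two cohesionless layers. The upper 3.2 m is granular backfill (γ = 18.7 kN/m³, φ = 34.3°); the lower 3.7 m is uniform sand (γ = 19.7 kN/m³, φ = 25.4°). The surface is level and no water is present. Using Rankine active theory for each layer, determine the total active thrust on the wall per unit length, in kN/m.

169 kN/m

K_a1 = tan²(45°−34.3°/2) = 0.2792; K_a2 = tan²(45°−25.4°/2) = 0.3996.
Layer 1: σ at base = K_a1 γ₁ h₁ = 16.70 kPa; P₁ = ½×16.70×3.2 = 26.73.
Layer 2: σ_v at top = γ₁h₁ = 59.84; σ_h top = K_a2×59.84 = 23.91; σ_h base = K_a2×(59.84+19.7×3.7) = 53.04.
P₂ = ½(23.91+53.04)×3.7 = 142.4. Total P_a = 26.73+142.4 = 169.1 kN/m.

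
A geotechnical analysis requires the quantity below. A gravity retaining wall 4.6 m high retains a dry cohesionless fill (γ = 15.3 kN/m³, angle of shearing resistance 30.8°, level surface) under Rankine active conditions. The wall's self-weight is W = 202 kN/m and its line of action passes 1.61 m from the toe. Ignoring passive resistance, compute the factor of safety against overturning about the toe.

4.06

K_a = tan²(45° − 30.8°/2) = 0.3227.
P_a = ½K_aγH² = 0.5×0.3227×15.3×4.6² = 52.24 kN/m, acting at H/3 = 1.533 m above the base.
Overturning moment M_o = P_a × H/3 = 52.24 × 1.533 = 80.10.
Resisting moment M_r = W × 1.61 = 202 × 1.61 = 325.2.
FS_overturning = M_r/M_o = 325.2/80.10 = 4.060.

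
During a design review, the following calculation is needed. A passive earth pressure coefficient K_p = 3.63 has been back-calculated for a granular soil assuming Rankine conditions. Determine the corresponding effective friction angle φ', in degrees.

34.6°

K_p = (1+sin φ)/(1−sin φ) ⇒ sin φ = (K_p − 1)/(K_p + 1) = 0.5680.
φ = arcsin(0.5680) = 34.61°.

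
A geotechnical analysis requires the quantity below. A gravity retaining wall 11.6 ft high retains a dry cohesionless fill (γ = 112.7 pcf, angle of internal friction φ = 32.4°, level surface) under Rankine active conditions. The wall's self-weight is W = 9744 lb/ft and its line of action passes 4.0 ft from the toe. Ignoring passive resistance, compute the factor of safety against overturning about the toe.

K_a = tan²(45° − 32.4°/2) = 0.3022.
P_a = ½K_aγH² = 0.5×0.3022×112.7×11.6² = 2292 lb/ft, acting at H/3 = 3.867 ft above the base.
Overturning moment M_o = P_a × H/3 = 2292 × 3.867 = 8861.
Resisting moment M_r = W × 4.0 = 9744 × 4.0 = 38980.
FS_overturning = M_r/M_o = 38980/8861 = 4.399.

4.40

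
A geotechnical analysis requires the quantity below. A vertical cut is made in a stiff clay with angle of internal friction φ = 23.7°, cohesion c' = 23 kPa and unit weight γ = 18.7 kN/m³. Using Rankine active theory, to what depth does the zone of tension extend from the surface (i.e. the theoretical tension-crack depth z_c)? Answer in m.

3.77 m

K_a = tan²(45° − 23.7°/2) = 0.4266; √K_a = 0.6531.
The active pressure is zero where K_a γ z = 2c√K_a, so z_c = 2c/(γ√K_a) = 2×23/(18.7×0.6531) = 3.766 m.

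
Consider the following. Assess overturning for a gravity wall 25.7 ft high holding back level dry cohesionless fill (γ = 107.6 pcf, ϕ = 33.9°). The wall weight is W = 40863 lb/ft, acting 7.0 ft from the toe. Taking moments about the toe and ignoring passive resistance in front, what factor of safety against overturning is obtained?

K_a = tan²(45° − 33.9°/2) = 0.2839.
P_a = ½K_aγH² = 0.5×0.2839×107.6×25.7² = 10090 lb/ft, acting at H/3 = 8.567 ft above the base.
Overturning moment M_o = P_a × H/3 = 10090 × 8.567 = 86420.
Resisting moment M_r = W × 7.0 = 40863 × 7.0 = 286000.
FS_overturning = M_r/M_o = 286000/86420 = 3.310.

3.31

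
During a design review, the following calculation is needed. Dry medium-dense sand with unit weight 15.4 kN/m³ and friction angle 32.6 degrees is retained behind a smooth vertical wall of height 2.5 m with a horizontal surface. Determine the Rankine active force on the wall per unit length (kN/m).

K_a = tan²(45° − φ/2) = 0.2997.
P_a = ½ K_a γ H² = 0.5 × 0.2997 × 15.4 × 2.5² = 14.42 kN/m.

14.4 kN/m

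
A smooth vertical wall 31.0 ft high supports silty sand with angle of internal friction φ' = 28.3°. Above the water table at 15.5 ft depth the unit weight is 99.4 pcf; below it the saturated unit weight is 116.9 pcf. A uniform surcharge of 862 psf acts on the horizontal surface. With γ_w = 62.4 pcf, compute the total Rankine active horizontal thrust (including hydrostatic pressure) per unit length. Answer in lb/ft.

K_a = tan²(45° − φ/2) = 0.3568.
γ' = 116.9 − 62.4 = 54.50 pcf. h₂ = H − d_w = 15.5 ft.
σ'_h: at surface K_a·q = 307.5; at WT K_a(q+γd_w) = 857.2; at base K_a(q+γd_w+γ'h₂) = 1159 psf.
P₁ = ½(307.5+857.2)×15.5 = 9027; P₂ = ½(857.2+1159)×15.5 = 15620; P_w = ½γ_w h₂² = 7496.
Total = 9027+15620+7496 = 32150 lb/ft.

32100 lb/ft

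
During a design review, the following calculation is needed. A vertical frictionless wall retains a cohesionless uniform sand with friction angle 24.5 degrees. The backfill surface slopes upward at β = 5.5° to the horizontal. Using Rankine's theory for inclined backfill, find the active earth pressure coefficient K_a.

K_a = cos β · (cos β − √(cos²β − cos²φ)) / (cos β + √(cos²β − cos²φ)).
cos β = 0.9954, cos φ = 0.9100, √(cos²β − cos²φ) = 0.4035.
K_a = 0.9954 × (0.9954 − 0.4035)/(0.9954 + 0.4035) = 0.4212.

0.421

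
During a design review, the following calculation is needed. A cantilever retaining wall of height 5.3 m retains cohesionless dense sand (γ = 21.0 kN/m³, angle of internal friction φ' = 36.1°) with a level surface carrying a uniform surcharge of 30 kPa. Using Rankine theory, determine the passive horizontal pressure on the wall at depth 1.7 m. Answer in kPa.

K_p = (1 + sin φ)/(1 − sin φ) = 3.869.
σ_v = γz + q = 21.0 × 1.7 + 30 = 65.70 kPa.
σ_h = K_p σ_v = 3.869 × 65.70 = 254.2 kPa.

254 kPa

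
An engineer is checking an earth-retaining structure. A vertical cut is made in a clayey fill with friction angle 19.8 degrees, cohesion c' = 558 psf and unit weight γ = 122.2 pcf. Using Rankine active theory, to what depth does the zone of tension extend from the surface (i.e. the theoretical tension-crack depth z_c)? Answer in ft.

13.0 ft

K_a = tan²(45° − 19.8°/2) = 0.4939; √K_a = 0.7028.
The active pressure is zero where K_a γ z = 2c√K_a, so z_c = 2c/(γ√K_a) = 2×558/(122.2×0.7028) = 12.99 ft.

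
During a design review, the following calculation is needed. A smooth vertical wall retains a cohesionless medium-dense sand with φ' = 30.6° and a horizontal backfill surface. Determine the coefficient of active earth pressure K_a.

K_a = tan²(45° − φ/2) = tan²(29.70°) = 0.3253.

0.325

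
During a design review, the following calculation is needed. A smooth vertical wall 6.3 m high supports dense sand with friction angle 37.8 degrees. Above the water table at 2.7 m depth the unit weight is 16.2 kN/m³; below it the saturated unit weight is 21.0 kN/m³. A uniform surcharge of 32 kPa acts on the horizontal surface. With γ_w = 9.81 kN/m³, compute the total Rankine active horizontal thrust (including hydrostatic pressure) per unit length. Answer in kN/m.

K_a = tan²(45° − φ/2) = 0.2400.
γ' = 21.0 − 9.81 = 11.19 kN/m³. h₂ = H − d_w = 3.6 m.
σ'_h: at surface K_a·q = 7.680; at WT K_a(q+γd_w) = 18.18; at base K_a(q+γd_w+γ'h₂) = 27.85 kPa.
P₁ = ½(7.680+18.18)×2.7 = 34.91; P₂ = ½(18.18+27.85)×3.6 = 82.84; P_w = ½γ_w h₂² = 63.57.
Total = 34.91+82.84+63.57 = 181.3 kN/m.

181 kN/m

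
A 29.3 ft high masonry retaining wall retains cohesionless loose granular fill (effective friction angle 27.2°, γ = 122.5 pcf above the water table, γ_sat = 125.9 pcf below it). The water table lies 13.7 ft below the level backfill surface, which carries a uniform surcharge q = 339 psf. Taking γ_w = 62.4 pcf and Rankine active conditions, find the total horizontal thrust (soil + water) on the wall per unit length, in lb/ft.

28200 lb/ft

K_a = tan²(45° − φ/2) = 0.3726.
γ' = 125.9 − 62.4 = 63.50 pcf. h₂ = H − d_w = 15.6 ft.
σ'_h: at surface K_a·q = 126.3; at WT K_a(q+γd_w) = 751.6; at base K_a(q+γd_w+γ'h₂) = 1121 psf.
P₁ = ½(126.3+751.6)×13.7 = 6014; P₂ = ½(751.6+1121)×15.6 = 14600; P_w = ½γ_w h₂² = 7593.
Total = 6014+14600+7593 = 28210 lb/ft.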